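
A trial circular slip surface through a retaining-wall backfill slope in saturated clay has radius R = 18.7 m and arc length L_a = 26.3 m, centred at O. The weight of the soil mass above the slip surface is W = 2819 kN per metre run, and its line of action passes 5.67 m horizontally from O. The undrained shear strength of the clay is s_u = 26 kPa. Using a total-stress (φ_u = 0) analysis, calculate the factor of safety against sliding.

FS = 0.80

Taking moments about the centre O, the resisting moment is provided by the undrained shear strength acting along the arc:
M_R = s_u·L_a·R = 26·26.30·18.7 = 12787.1 kN·m/m
M_D = W·d = 2819·5.67 = 15983.7 kN·m/m
FS = M_R / M_D = 12787.1 / 15983.7 = 0.800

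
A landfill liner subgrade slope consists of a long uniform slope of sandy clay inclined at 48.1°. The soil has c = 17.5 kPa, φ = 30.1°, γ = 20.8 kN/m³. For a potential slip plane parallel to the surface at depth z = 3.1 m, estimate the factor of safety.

For an infinite slope with a slip plane parallel to the surface (no pore pressure): FS = [c + γz cos²β tanφ] / [γz sinβ cosβ].
γz = 20.8·3.1 = 64.48 kN/m²
Numerator = 17.5 + 64.48·cos²48.1°·tan30.1° = 17.5 + 64.48·0.4460·0.5797 = 34.170 kPa
Denominator = 64.48·sin48.1°·cos48.1° = 64.48·0.7443·0.6678 = 32.051 kPa
FS = 34.170 / 32.051 = 1.066

FS = 1.07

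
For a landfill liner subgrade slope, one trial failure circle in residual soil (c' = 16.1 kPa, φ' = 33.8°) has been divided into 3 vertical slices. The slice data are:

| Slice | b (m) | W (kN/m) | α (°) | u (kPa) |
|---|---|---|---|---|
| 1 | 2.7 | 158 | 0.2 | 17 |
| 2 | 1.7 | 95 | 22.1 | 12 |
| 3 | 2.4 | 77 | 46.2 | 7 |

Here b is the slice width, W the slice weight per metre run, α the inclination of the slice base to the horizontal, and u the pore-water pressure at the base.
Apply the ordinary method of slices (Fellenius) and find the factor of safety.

FS = 2.91

Ordinary method of slices: FS = Σ[c'·Δl_i + (W_i cosα_i − u_i·Δl_i)·tanφ'] / Σ W_i sinα_i, with Δl_i = b_i / cosα_i.
Slice 1: Δl = 2.7/cos0.2° = 2.700 m; N'_1 = 158·cos0.2° − 17·2.700 = 112.1; c'Δl = 43.47; W sinα = 0.6
Slice 2: Δl = 1.7/cos22.1° = 1.835 m; N'_2 = 95·cos22.1° − 12·1.835 = 66.0; c'Δl = 29.54; W sinα = 35.7
Slice 3: Δl = 2.4/cos46.2° = 3.467 m; N'_3 = 77·cos46.2° − 7·3.467 = 29.0; c'Δl = 55.83; W sinα = 55.6
Σc'Δl = 128.8 kN/m; ΣN' = 207.1 kN/m; ΣW sinα = 91.9 kN/m
Resisting = 128.8 + 207.1·tan33.8° = 128.8 + 138.7 = 267.5 kN/m
FS = 267.5 / 91.9 = 2.912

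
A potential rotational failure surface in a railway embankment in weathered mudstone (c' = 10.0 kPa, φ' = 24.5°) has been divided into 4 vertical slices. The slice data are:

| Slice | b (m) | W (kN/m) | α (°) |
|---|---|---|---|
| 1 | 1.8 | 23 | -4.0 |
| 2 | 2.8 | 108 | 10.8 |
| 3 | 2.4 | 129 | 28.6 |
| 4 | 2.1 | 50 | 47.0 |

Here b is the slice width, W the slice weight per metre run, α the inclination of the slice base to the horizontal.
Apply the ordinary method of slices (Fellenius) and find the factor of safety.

Ordinary method of slices: FS = Σ[c'·Δl_i + (W_i cosα_i)·tanφ'] / Σ W_i sinα_i, with Δl_i = b_i / cosα_i.
Slice 1: Δl = 1.8/cos(-4.0°) = 1.804 m; N'_1 = 23·cos(-4.0°) = 22.9; c'Δl = 18.04; W sinα = -1.6
Slice 2: Δl = 2.8/cos10.8° = 2.850 m; N'_2 = 108·cos10.8° = 106.1; c'Δl = 28.50; W sinα = 20.2
Slice 3: Δl = 2.4/cos28.6° = 2.734 m; N'_3 = 129·cos28.6° = 113.3; c'Δl = 27.34; W sinα = 61.8
Slice 4: Δl = 2.1/cos47.0° = 3.079 m; N'_4 = 50·cos47.0° = 34.1; c'Δl = 30.79; W sinα = 36.6
Σc'Δl = 104.7 kN/m; ΣN' = 276.4 kN/m; ΣW sinα = 117.0 kN/m
Resisting = 104.7 + 276.4·tan24.5° = 104.7 + 126.0 = 230.6 kN/m
FS = 230.6 / 117.0 = 1.972

FS = 1.97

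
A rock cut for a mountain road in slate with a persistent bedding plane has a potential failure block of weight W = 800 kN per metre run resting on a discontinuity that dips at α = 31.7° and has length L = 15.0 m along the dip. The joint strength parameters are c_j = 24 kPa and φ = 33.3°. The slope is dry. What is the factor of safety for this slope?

Resolving the block weight along and normal to the plane and applying the Mohr–Coulomb strength on the joint:
N' = W cosα = 800·cos31.7° = 680.6 kN/m
Driving force T = W sinα = 800·sin31.7° = 420.4 kN/m
Resisting force R = c_j·L + N'·tanφ = 24·15.0 + 680.6·tan33.3° = 360.0 + 447.1 = 807.1 kN/m
FS = R / T = 807.1 / 420.4 = 1.920

FS = 1.92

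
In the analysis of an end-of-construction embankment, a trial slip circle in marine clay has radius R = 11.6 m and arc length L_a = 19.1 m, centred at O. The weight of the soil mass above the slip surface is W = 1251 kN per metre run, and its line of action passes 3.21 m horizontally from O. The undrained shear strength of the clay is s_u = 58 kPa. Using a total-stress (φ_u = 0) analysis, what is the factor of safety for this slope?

Taking moments about the centre O, the resisting moment is provided by the undrained shear strength acting along the arc:
M_R = s_u·L_a·R = 58·19.10·11.6 = 12850.5 kN·m/m
M_D = W·d = 1251·3.21 = 4015.7 kN·m/m
FS = M_R / M_D = 12850.5 / 4015.7 = 3.200

FS = 3.20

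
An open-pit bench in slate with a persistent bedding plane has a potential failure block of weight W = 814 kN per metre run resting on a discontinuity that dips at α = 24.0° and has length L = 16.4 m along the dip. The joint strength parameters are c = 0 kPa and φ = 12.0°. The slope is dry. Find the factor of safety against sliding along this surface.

Resolving the block weight along and normal to the plane and applying the Mohr–Coulomb strength on the joint:
N' = W cosα = 814·cos24.0° = 743.6 kN/m
Driving force T = W sinα = 814·sin24.0° = 331.1 kN/m
Resisting force R = c·L + N'·tanφ = 0·16.4 + 743.6·tan12.0° = 0.0 + 158.1 = 158.1 kN/m
FS = R / T = 158.1 / 331.1 = 0.477

FS = 0.48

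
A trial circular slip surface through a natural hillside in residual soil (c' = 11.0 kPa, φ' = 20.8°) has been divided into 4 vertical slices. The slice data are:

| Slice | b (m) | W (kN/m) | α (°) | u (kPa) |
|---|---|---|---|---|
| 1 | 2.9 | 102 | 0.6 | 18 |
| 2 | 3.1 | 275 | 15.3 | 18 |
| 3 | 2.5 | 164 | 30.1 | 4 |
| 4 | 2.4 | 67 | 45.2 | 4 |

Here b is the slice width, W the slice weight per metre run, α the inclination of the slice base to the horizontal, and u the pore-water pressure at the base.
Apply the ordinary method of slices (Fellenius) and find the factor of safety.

Ordinary method of slices: FS = Σ[c'·Δl_i + (W_i cosα_i − u_i·Δl_i)·tanφ'] / Σ W_i sinα_i, with Δl_i = b_i / cosα_i.
Slice 1: Δl = 2.9/cos0.6° = 2.900 m; N'_1 = 102·cos0.6° − 18·2.900 = 49.8; c'Δl = 31.90; W sinα = 1.1
Slice 2: Δl = 3.1/cos15.3° = 3.214 m; N'_2 = 275·cos15.3° − 18·3.214 = 207.4; c'Δl = 35.35; W sinα = 72.6
Slice 3: Δl = 2.5/cos30.1° = 2.890 m; N'_3 = 164·cos30.1° − 4·2.890 = 130.3; c'Δl = 31.79; W sinα = 82.2
Slice 4: Δl = 2.4/cos45.2° = 3.406 m; N'_4 = 67·cos45.2° − 4·3.406 = 33.6; c'Δl = 37.47; W sinα = 47.5
Σc'Δl = 136.5 kN/m; ΣN' = 421.1 kN/m; ΣW sinα = 203.4 kN/m
Resisting = 136.5 + 421.1·tan20.8° = 136.5 + 160.0 = 296.5 kN/m
FS = 296.5 / 203.4 = 1.457

FS = 1.46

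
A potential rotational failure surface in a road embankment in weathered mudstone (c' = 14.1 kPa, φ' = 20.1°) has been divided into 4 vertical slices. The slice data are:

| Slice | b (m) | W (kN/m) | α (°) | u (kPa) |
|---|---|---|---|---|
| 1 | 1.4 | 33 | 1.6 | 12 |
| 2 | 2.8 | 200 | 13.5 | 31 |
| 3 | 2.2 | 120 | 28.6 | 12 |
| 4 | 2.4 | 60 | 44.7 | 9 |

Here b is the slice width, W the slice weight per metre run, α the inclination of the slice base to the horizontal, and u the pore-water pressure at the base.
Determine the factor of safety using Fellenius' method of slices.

Ordinary method of slices: FS = Σ[c'·Δl_i + (W_i cosα_i − u_i·Δl_i)·tanφ'] / Σ W_i sinα_i, with Δl_i = b_i / cosα_i.
Slice 1: Δl = 1.4/cos1.6° = 1.401 m; N'_1 = 33·cos1.6° − 12·1.401 = 16.2; c'Δl = 19.75; W sinα = 0.9
Slice 2: Δl = 2.8/cos13.5° = 2.880 m; N'_2 = 200·cos13.5° − 31·2.880 = 105.2; c'Δl = 40.60; W sinα = 46.7
Slice 3: Δl = 2.2/cos28.6° = 2.506 m; N'_3 = 120·cos28.6° − 12·2.506 = 75.3; c'Δl = 35.33; W sinα = 57.4
Slice 4: Δl = 2.4/cos44.7° = 3.376 m; N'_4 = 60·cos44.7° − 9·3.376 = 12.3; c'Δl = 47.61; W sinα = 42.2
Σc'Δl = 143.3 kN/m; ΣN' = 208.9 kN/m; ΣW sinα = 147.3 kN/m
Resisting = 143.3 + 208.9·tan20.1° = 143.3 + 76.5 = 219.7 kN/m
FS = 219.7 / 147.3 = 1.492

FS = 1.49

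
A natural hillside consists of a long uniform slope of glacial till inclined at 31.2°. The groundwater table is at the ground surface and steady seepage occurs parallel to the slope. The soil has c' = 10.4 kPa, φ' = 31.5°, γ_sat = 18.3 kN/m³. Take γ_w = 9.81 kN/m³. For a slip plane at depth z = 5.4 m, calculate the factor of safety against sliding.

With seepage parallel to the slope and the water table at the surface, the effective normal stress on the slip plane uses the buoyant unit weight γ' = γ_sat − γ_w while the driving shear stress uses γ_sat:
FS = [c' + γ' z cos²β tanφ'] / [γ_sat z sinβ cosβ]
γ' = 18.3 − 9.81 = 8.49 kN/m³
Numerator = 10.4 + 8.49·5.4·cos²31.2°·tan31.5° = 10.4 + 8.49·5.4·0.7316·0.6128 = 30.955 kPa
Denominator = 18.3·5.4·sin31.2°·cos31.2° = 18.3·5.4·0.5180·0.8554 = 43.787 kPa
FS = 30.955 / 43.787 = 0.707

FS = 0.71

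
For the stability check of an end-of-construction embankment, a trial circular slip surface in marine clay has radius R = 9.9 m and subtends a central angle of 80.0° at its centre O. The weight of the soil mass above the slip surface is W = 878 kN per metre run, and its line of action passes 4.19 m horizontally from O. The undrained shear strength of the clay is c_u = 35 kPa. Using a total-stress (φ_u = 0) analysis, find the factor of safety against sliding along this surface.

FS = 1.30

Taking moments about the centre O, the resisting moment is provided by the undrained shear strength acting along the arc:
Arc length L_a = R·θ = 9.9·(80.0°·π/180) = 9.9·1.3963 = 13.82 m
M_R = c_u·L_a·R = 35·13.82·9.9 = 4789.7 kN·m/m
M_D = W·d = 878·4.19 = 3678.8 kN·m/m
FS = M_R / M_D = 4789.7 / 3678.8 = 1.302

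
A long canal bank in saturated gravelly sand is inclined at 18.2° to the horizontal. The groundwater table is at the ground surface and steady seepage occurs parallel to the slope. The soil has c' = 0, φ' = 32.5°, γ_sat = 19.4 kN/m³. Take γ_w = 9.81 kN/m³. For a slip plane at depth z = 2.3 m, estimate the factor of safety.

FS = 0.96

With seepage parallel to the slope and the water table at the surface, the effective normal stress on the slip plane uses the buoyant unit weight γ' = γ_sat − γ_w while the driving shear stress uses γ_sat:
FS = [c' + γ' z cos²β tanφ'] / [γ_sat z sinβ cosβ]
(For c' = 0 this reduces to FS = (γ'/γ_sat)·tanφ'/tanβ.)
γ' = 19.4 − 9.81 = 9.59 kN/m³
Numerator = 0.0 + 9.59·2.3·cos²18.2°·tan32.5° = 0.0 + 9.59·2.3·0.9024·0.6371 = 12.681 kPa
Denominator = 19.4·2.3·sin18.2°·cos18.2° = 19.4·2.3·0.3123·0.9500 = 13.239 kPa
FS = 12.681 / 13.239 = 0.958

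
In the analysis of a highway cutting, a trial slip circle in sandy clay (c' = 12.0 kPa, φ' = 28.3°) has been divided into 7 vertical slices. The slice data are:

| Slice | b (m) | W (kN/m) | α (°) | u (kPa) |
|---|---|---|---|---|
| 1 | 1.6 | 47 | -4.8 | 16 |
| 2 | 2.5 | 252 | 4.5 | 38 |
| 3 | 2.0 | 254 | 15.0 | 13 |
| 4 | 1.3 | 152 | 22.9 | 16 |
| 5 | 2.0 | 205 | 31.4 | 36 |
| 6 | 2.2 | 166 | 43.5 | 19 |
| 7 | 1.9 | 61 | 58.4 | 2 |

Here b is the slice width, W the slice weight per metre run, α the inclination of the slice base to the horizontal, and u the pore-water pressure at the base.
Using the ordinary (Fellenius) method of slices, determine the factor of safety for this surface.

FS = 1.38

Ordinary method of slices: FS = Σ[c'·Δl_i + (W_i cosα_i − u_i·Δl_i)·tanφ'] / Σ W_i sinα_i, with Δl_i = b_i / cosα_i.
Slice 1: Δl = 1.6/cos(-4.8°) = 1.606 m; N'_1 = 47·cos(-4.8°) − 16·1.606 = 21.1; c'Δl = 19.27; W sinα = -3.9
Slice 2: Δl = 2.5/cos4.5° = 2.508 m; N'_2 = 252·cos4.5° − 38·2.508 = 155.9; c'Δl = 30.09; W sinα = 19.8
Slice 3: Δl = 2.0/cos15.0° = 2.071 m; N'_3 = 254·cos15.0° − 13·2.071 = 218.4; c'Δl = 24.85; W sinα = 65.7
Slice 4: Δl = 1.3/cos22.9° = 1.411 m; N'_4 = 152·cos22.9° − 16·1.411 = 117.4; c'Δl = 16.93; W sinα = 59.1
Slice 5: Δl = 2.0/cos31.4° = 2.343 m; N'_5 = 205·cos31.4° − 36·2.343 = 90.6; c'Δl = 28.12; W sinα = 106.8
Slice 6: Δl = 2.2/cos43.5° = 3.033 m; N'_6 = 166·cos43.5° − 19·3.033 = 62.8; c'Δl = 36.39; W sinα = 114.3
Slice 7: Δl = 1.9/cos58.4° = 3.626 m; N'_7 = 61·cos58.4° − 2·3.626 = 24.7; c'Δl = 43.51; W sinα = 52.0
Σc'Δl = 199.2 kN/m; ΣN' = 691.1 kN/m; ΣW sinα = 413.8 kN/m
Resisting = 199.2 + 691.1·tan28.3° = 199.2 + 372.1 = 571.3 kN/m
FS = 571.3 / 413.8 = 1.381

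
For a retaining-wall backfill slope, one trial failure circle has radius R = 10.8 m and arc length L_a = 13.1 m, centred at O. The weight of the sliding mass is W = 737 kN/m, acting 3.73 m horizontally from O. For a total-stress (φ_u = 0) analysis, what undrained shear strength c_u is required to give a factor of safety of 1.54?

c_u = 29.9 kPa

FS = c_u·L_a·R / (W·d), so c_u = FS·W·d / (L_a·R).
c_u = 1.54·737·3.73 / (13.10·10.8) = 4233.5 / 141.48 = 29.92 kPa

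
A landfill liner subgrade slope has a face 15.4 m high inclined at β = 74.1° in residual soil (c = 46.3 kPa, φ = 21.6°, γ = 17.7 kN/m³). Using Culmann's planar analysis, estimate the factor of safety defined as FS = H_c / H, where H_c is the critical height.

H_c = (4c/γ) · sinβ cosφ / [1 − cos(β − φ)]
    = (4·46.3/17.7) · sin74.1°·cos21.6° / [1 − cos52.5°]
    = 10.463 · 0.8942 / 0.3912 = 23.91 m
FS = H_c / H = 23.91 / 15.4 = 1.553

FS = 1.55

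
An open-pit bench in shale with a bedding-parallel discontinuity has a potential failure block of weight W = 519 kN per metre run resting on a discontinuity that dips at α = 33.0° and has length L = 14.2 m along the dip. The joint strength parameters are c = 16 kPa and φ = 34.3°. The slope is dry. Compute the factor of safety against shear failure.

FS = 1.85

Resolving the block weight along and normal to the plane and applying the Mohr–Coulomb strength on the joint:
N' = W cosα = 519·cos33.0° = 435.3 kN/m
Driving force T = W sinα = 519·sin33.0° = 282.7 kN/m
Resisting force R = c·L + N'·tanφ = 16·14.2 + 435.3·tan34.3° = 227.2 + 296.9 = 524.1 kN/m
FS = R / T = 524.1 / 282.7 = 1.854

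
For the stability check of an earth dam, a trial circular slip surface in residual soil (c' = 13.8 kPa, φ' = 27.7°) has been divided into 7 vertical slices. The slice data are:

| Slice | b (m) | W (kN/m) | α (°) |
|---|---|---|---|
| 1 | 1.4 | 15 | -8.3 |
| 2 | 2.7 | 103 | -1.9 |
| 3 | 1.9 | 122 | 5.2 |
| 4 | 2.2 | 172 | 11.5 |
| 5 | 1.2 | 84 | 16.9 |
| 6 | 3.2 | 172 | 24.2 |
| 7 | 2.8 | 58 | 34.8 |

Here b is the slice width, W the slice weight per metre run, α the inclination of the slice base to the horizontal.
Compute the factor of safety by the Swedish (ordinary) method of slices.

FS = 3.52

Ordinary method of slices: FS = Σ[c'·Δl_i + (W_i cosα_i)·tanφ'] / Σ W_i sinα_i, with Δl_i = b_i / cosα_i.
Slice 1: Δl = 1.4/cos(-8.3°) = 1.415 m; N'_1 = 15·cos(-8.3°) = 14.8; c'Δl = 19.52; W sinα = -2.2
Slice 2: Δl = 2.7/cos(-1.9°) = 2.701 m; N'_2 = 103·cos(-1.9°) = 102.9; c'Δl = 37.28; W sinα = -3.4
Slice 3: Δl = 1.9/cos5.2° = 1.908 m; N'_3 = 122·cos5.2° = 121.5; c'Δl = 26.33; W sinα = 11.1
Slice 4: Δl = 2.2/cos11.5° = 2.245 m; N'_4 = 172·cos11.5° = 168.5; c'Δl = 30.98; W sinα = 34.3
Slice 5: Δl = 1.2/cos16.9° = 1.254 m; N'_5 = 84·cos16.9° = 80.4; c'Δl = 17.31; W sinα = 24.4
Slice 6: Δl = 3.2/cos24.2° = 3.508 m; N'_6 = 172·cos24.2° = 156.9; c'Δl = 48.41; W sinα = 70.5
Slice 7: Δl = 2.8/cos34.8° = 3.410 m; N'_7 = 58·cos34.8° = 47.6; c'Δl = 47.06; W sinα = 33.1
Σc'Δl = 226.9 kN/m; ΣN' = 692.7 kN/m; ΣW sinα = 167.8 kN/m
Resisting = 226.9 + 692.7·tan27.7° = 226.9 + 363.7 = 590.6 kN/m
FS = 590.6 / 167.8 = 3.520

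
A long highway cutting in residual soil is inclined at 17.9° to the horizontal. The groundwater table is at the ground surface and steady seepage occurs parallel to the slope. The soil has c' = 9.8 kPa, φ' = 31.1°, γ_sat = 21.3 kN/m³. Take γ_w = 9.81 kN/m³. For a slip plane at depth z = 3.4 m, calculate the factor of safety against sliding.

With seepage parallel to the slope and the water table at the surface, the effective normal stress on the slip plane uses the buoyant unit weight γ' = γ_sat − γ_w while the driving shear stress uses γ_sat:
FS = [c' + γ' z cos²β tanφ'] / [γ_sat z sinβ cosβ]
γ' = 21.3 − 9.81 = 11.49 kN/m³
Numerator = 9.8 + 11.49·3.4·cos²17.9°·tan31.1° = 9.8 + 11.49·3.4·0.9055·0.6032 = 31.140 kPa
Denominator = 21.3·3.4·sin17.9°·cos17.9° = 21.3·3.4·0.3074·0.9516 = 21.181 kPa
FS = 31.140 / 21.181 = 1.470

FS = 1.47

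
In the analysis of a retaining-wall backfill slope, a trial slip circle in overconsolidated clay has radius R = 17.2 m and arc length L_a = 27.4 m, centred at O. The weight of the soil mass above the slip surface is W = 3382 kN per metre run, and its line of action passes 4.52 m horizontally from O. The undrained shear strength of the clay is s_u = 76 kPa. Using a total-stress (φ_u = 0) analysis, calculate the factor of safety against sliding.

FS = 2.34

Taking moments about the centre O, the resisting moment is provided by the undrained shear strength acting along the arc:
M_R = s_u·L_a·R = 76·27.40·17.2 = 35817.3 kN·m/m
M_D = W·d = 3382·4.52 = 15286.6 kN·m/m
FS = M_R / M_D = 35817.3 / 15286.6 = 2.343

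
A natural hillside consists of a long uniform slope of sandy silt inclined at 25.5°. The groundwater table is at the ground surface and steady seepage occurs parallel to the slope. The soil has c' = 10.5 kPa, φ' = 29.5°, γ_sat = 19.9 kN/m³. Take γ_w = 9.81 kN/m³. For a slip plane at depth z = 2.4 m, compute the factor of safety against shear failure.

FS = 1.17

With seepage parallel to the slope and the water table at the surface, the effective normal stress on the slip plane uses the buoyant unit weight γ' = γ_sat − γ_w while the driving shear stress uses γ_sat:
FS = [c' + γ' z cos²β tanφ'] / [γ_sat z sinβ cosβ]
γ' = 19.9 − 9.81 = 10.09 kN/m³
Numerator = 10.5 + 10.09·2.4·cos²25.5°·tan29.5° = 10.5 + 10.09·2.4·0.8147·0.5658 = 21.661 kPa
Denominator = 19.9·2.4·sin25.5°·cos25.5° = 19.9·2.4·0.4305·0.9026 = 18.558 kPa
FS = 21.661 / 18.558 = 1.167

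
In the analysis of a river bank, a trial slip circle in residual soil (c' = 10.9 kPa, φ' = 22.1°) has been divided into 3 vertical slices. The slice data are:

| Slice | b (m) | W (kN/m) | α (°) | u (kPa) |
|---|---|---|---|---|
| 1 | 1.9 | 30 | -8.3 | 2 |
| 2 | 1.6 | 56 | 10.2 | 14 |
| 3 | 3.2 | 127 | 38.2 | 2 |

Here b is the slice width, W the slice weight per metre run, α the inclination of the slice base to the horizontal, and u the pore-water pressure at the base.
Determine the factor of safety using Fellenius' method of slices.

Ordinary method of slices: FS = Σ[c'·Δl_i + (W_i cosα_i − u_i·Δl_i)·tanφ'] / Σ W_i sinα_i, with Δl_i = b_i / cosα_i.
Slice 1: Δl = 1.9/cos(-8.3°) = 1.920 m; N'_1 = 30·cos(-8.3°) − 2·1.920 = 25.8; c'Δl = 20.93; W sinα = -4.3
Slice 2: Δl = 1.6/cos10.2° = 1.626 m; N'_2 = 56·cos10.2° − 14·1.626 = 32.4; c'Δl = 17.72; W sinα = 9.9
Slice 3: Δl = 3.2/cos38.2° = 4.072 m; N'_3 = 127·cos38.2° − 2·4.072 = 91.7; c'Δl = 44.38; W sinα = 78.5
Σc'Δl = 83.0 kN/m; ΣN' = 149.9 kN/m; ΣW sinα = 84.1 kN/m
Resisting = 83.0 + 149.9·tan22.1° = 83.0 + 60.9 = 143.9 kN/m
FS = 143.9 / 84.1 = 1.710

FS = 1.71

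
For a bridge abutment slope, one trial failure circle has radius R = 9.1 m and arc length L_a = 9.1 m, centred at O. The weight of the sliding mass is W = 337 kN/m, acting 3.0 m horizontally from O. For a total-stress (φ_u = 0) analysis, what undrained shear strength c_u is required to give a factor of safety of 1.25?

FS = c_u·L_a·R / (W·d), so c_u = FS·W·d / (L_a·R).
c_u = 1.25·337·3.0 / (9.10·9.1) = 1263.8 / 82.81 = 15.26 kPa

c_u = 15.3 kPa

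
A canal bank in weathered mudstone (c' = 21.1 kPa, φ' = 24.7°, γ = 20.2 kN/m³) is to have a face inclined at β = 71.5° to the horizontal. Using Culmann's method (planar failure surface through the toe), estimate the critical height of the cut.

H_c = 11.41 m

Culmann's analysis gives the critical failure plane at α_cr = (β + φ')/2 = (71.5 + 24.7)/2 = 48.1°, and the critical height
H_c = (4c'/γ) · sinβ cosφ' / [1 − cos(β − φ')]
    = (4·21.1/20.2) · sin71.5°·cos24.7° / [1 − cos(46.8°)]
    = 4.178 · 0.9483·0.9085 / [1 − 0.6845]
    = 4.178 · 0.8616 / 0.3155
    = 11.41 m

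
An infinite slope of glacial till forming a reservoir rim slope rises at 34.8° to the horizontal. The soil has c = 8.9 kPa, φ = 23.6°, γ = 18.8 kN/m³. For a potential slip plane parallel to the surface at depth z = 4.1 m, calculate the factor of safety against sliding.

For an infinite slope with a slip plane parallel to the surface (no pore pressure): FS = [c + γz cos²β tanφ] / [γz sinβ cosβ].
γz = 18.8·4.1 = 77.08 kN/m²
Numerator = 8.9 + 77.08·cos²34.8°·tan23.6° = 8.9 + 77.08·0.6743·0.4369 = 31.607 kPa
Denominator = 77.08·sin34.8°·cos34.8° = 77.08·0.5707·0.8211 = 36.123 kPa
FS = 31.607 / 36.123 = 0.875

FS = 0.87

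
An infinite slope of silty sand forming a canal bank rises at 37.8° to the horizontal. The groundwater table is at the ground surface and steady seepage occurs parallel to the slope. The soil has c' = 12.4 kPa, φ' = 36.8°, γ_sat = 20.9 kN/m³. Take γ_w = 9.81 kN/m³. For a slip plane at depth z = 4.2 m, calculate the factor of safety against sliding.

With seepage parallel to the slope and the water table at the surface, the effective normal stress on the slip plane uses the buoyant unit weight γ' = γ_sat − γ_w while the driving shear stress uses γ_sat:
FS = [c' + γ' z cos²β tanφ'] / [γ_sat z sinβ cosβ]
γ' = 20.9 − 9.81 = 11.09 kN/m³
Numerator = 12.4 + 11.09·4.2·cos²37.8°·tan36.8° = 12.4 + 11.09·4.2·0.6243·0.7481 = 34.155 kPa
Denominator = 20.9·4.2·sin37.8°·cos37.8° = 20.9·4.2·0.6129·0.7902 = 42.511 kPa
FS = 34.155 / 42.511 = 0.803

FS = 0.80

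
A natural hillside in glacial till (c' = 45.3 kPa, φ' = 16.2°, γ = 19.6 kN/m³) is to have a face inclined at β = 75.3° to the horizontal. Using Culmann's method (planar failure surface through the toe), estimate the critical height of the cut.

H_c = 17.65 m

Culmann's analysis gives the critical failure plane at α_cr = (β + φ')/2 = (75.3 + 16.2)/2 = 45.8°, and the critical height
H_c = (4c'/γ) · sinβ cosφ' / [1 − cos(β − φ')]
    = (4·45.3/19.6) · sin75.3°·cos16.2° / [1 − cos(59.1°)]
    = 9.245 · 0.9673·0.9603 / [1 − 0.5135]
    = 9.245 · 0.9289 / 0.4865
    = 17.65 m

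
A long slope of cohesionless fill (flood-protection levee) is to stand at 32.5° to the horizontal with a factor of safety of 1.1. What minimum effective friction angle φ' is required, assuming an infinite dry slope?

FS = tanφ'/tanβ ⇒ tanφ' = FS · tanβ = 1.1 · tan32.5° = 0.7008
φ' = arctan(0.7008) = 35.02°

φ' = 35.0°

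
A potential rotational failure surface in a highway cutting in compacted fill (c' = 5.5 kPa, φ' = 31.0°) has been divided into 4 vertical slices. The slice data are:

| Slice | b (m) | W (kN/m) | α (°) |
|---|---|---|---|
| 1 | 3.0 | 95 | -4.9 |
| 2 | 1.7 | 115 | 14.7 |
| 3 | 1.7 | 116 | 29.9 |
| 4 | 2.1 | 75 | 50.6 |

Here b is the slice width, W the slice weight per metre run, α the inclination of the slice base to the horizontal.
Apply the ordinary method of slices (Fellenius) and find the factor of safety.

Ordinary method of slices: FS = Σ[c'·Δl_i + (W_i cosα_i)·tanφ'] / Σ W_i sinα_i, with Δl_i = b_i / cosα_i.
Slice 1: Δl = 3.0/cos(-4.9°) = 3.011 m; N'_1 = 95·cos(-4.9°) = 94.7; c'Δl = 16.56; W sinα = -8.1
Slice 2: Δl = 1.7/cos14.7° = 1.758 m; N'_2 = 115·cos14.7° = 111.2; c'Δl = 9.67; W sinα = 29.2
Slice 3: Δl = 1.7/cos29.9° = 1.961 m; N'_3 = 116·cos29.9° = 100.6; c'Δl = 10.79; W sinα = 57.8
Slice 4: Δl = 2.1/cos50.6° = 3.308 m; N'_4 = 75·cos50.6° = 47.6; c'Δl = 18.20; W sinα = 58.0
Σc'Δl = 55.2 kN/m; ΣN' = 354.1 kN/m; ΣW sinα = 136.8 kN/m
Resisting = 55.2 + 354.1·tan31.0° = 55.2 + 212.7 = 267.9 kN/m
FS = 267.9 / 136.8 = 1.958

FS = 1.96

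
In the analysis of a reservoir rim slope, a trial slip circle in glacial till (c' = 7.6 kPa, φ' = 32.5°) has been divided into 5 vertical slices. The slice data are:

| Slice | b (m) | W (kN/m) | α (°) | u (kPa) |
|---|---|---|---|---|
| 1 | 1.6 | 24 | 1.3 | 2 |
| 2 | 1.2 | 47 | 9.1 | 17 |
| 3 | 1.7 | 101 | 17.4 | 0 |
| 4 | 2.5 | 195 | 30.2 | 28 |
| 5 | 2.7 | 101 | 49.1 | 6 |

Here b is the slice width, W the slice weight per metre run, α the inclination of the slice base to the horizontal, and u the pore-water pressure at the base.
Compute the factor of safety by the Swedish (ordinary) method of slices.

Ordinary method of slices: FS = Σ[c'·Δl_i + (W_i cosα_i − u_i·Δl_i)·tanφ'] / Σ W_i sinα_i, with Δl_i = b_i / cosα_i.
Slice 1: Δl = 1.6/cos1.3° = 1.600 m; N'_1 = 24·cos1.3° − 2·1.600 = 20.8; c'Δl = 12.16; W sinα = 0.5
Slice 2: Δl = 1.2/cos9.1° = 1.215 m; N'_2 = 47·cos9.1° − 17·1.215 = 25.7; c'Δl = 9.24; W sinα = 7.4
Slice 3: Δl = 1.7/cos17.4° = 1.782 m; N'_3 = 101·cos17.4° − 0·1.782 = 96.4; c'Δl = 13.54; W sinα = 30.2
Slice 4: Δl = 2.5/cos30.2° = 2.893 m; N'_4 = 195·cos30.2° − 28·2.893 = 87.5; c'Δl = 21.98; W sinα = 98.1
Slice 5: Δl = 2.7/cos49.1° = 4.124 m; N'_5 = 101·cos49.1° − 6·4.124 = 41.4; c'Δl = 31.34; W sinα = 76.3
Σc'Δl = 88.3 kN/m; ΣN' = 271.8 kN/m; ΣW sinα = 212.6 kN/m
Resisting = 88.3 + 271.8·tan32.5° = 88.3 + 173.2 = 261.4 kN/m
FS = 261.4 / 212.6 = 1.230

FS = 1.23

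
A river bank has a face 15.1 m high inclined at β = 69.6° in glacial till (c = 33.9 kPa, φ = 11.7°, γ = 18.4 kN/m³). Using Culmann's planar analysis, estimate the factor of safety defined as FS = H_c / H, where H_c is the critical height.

FS = 0.96

H_c = (4c/γ) · sinβ cosφ / [1 − cos(β − φ)]
    = (4·33.9/18.4) · sin69.6°·cos11.7° / [1 − cos57.9°]
    = 7.370 · 0.9178 / 0.4686 = 14.43 m
FS = H_c / H = 14.43 / 15.1 = 0.956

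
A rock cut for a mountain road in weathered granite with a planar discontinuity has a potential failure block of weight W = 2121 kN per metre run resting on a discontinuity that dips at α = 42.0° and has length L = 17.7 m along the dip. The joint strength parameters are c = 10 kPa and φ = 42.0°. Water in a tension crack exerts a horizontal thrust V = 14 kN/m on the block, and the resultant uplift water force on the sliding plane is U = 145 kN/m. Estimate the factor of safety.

Resolving the block weight along and normal to the plane and applying the Mohr–Coulomb strength on the joint:
N' = W cosα − U − V sinα = 2121·cos42.0° − 145 − 14·sin42.0° = 1421.8 kN/m
Driving force T = W sinα + V cosα = 2121·sin42.0° + 14·cos42.0° = 1429.6 kN/m
Resisting force R = c·L + N'·tanφ = 10·17.7 + 1421.8·tan42.0° = 177.0 + 1280.2 = 1457.2 kN/m
FS = R / T = 1457.2 / 1429.6 = 1.019

FS = 1.02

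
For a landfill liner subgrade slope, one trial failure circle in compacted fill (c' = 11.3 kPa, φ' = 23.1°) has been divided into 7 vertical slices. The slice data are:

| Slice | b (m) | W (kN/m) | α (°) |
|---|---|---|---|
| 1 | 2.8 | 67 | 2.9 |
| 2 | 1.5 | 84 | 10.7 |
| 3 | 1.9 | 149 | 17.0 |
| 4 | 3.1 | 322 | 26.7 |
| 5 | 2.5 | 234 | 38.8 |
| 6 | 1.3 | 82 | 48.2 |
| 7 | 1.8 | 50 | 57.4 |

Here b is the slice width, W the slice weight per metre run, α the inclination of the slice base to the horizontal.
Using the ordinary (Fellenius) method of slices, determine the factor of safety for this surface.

Ordinary method of slices: FS = Σ[c'·Δl_i + (W_i cosα_i)·tanφ'] / Σ W_i sinα_i, with Δl_i = b_i / cosα_i.
Slice 1: Δl = 2.8/cos2.9° = 2.804 m; N'_1 = 67·cos2.9° = 66.9; c'Δl = 31.68; W sinα = 3.4
Slice 2: Δl = 1.5/cos10.7° = 1.527 m; N'_2 = 84·cos10.7° = 82.5; c'Δl = 17.25; W sinα = 15.6
Slice 3: Δl = 1.9/cos17.0° = 1.987 m; N'_3 = 149·cos17.0° = 142.5; c'Δl = 22.45; W sinα = 43.6
Slice 4: Δl = 3.1/cos26.7° = 3.470 m; N'_4 = 322·cos26.7° = 287.7; c'Δl = 39.21; W sinα = 144.7
Slice 5: Δl = 2.5/cos38.8° = 3.208 m; N'_5 = 234·cos38.8° = 182.4; c'Δl = 36.25; W sinα = 146.6
Slice 6: Δl = 1.3/cos48.2° = 1.950 m; N'_6 = 82·cos48.2° = 54.7; c'Δl = 22.04; W sinα = 61.1
Slice 7: Δl = 1.8/cos57.4° = 3.341 m; N'_7 = 50·cos57.4° = 26.9; c'Δl = 37.75; W sinα = 42.1
Σc'Δl = 206.6 kN/m; ΣN' = 843.6 kN/m; ΣW sinα = 457.1 kN/m
Resisting = 206.6 + 843.6·tan23.1° = 206.6 + 359.8 = 566.4 kN/m
FS = 566.4 / 457.1 = 1.239

FS = 1.24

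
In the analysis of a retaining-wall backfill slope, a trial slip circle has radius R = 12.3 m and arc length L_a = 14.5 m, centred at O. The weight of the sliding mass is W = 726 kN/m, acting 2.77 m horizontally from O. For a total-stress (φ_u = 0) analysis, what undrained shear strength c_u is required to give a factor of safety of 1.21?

c_u = 13.6 kPa

FS = c_u·L_a·R / (W·d), so c_u = FS·W·d / (L_a·R).
c_u = 1.21·726·2.77 / (14.50·12.3) = 2433.3 / 178.35 = 13.64 kPa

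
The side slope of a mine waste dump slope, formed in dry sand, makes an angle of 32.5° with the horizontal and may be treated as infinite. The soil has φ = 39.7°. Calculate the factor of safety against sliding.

For a dry cohesionless infinite slope the factor of safety is FS = tanφ / tanβ.
FS = tan39.7° / tan32.5° = 0.8302 / 0.6371 = 1.303

FS = 1.30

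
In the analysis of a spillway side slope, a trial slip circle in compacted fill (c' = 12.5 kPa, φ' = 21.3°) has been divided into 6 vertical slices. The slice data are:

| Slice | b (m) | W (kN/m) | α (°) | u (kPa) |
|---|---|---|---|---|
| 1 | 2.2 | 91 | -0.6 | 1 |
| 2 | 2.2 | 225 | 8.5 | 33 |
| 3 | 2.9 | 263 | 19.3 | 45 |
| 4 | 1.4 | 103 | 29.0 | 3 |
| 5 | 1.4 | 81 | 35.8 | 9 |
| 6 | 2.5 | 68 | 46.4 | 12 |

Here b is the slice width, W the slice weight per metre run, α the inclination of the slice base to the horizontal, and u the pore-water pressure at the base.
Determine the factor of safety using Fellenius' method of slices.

Ordinary method of slices: FS = Σ[c'·Δl_i + (W_i cosα_i − u_i·Δl_i)·tanφ'] / Σ W_i sinα_i, with Δl_i = b_i / cosα_i.
Slice 1: Δl = 2.2/cos(-0.6°) = 2.200 m; N'_1 = 91·cos(-0.6°) − 1·2.200 = 88.8; c'Δl = 27.50; W sinα = -1.0
Slice 2: Δl = 2.2/cos8.5° = 2.224 m; N'_2 = 225·cos8.5° − 33·2.224 = 149.1; c'Δl = 27.81; W sinα = 33.3
Slice 3: Δl = 2.9/cos19.3° = 3.073 m; N'_3 = 263·cos19.3° − 45·3.073 = 109.9; c'Δl = 38.41; W sinα = 86.9
Slice 4: Δl = 1.4/cos29.0° = 1.601 m; N'_4 = 103·cos29.0° − 3·1.601 = 85.3; c'Δl = 20.01; W sinα = 49.9
Slice 5: Δl = 1.4/cos35.8° = 1.726 m; N'_5 = 81·cos35.8° − 9·1.726 = 50.2; c'Δl = 21.58; W sinα = 47.4
Slice 6: Δl = 2.5/cos46.4° = 3.625 m; N'_6 = 68·cos46.4° − 12·3.625 = 3.4; c'Δl = 45.31; W sinα = 49.2
Σc'Δl = 180.6 kN/m; ΣN' = 486.7 kN/m; ΣW sinα = 265.8 kN/m
Resisting = 180.6 + 486.7·tan21.3° = 180.6 + 189.8 = 370.4 kN/m
FS = 370.4 / 265.8 = 1.393

FS = 1.39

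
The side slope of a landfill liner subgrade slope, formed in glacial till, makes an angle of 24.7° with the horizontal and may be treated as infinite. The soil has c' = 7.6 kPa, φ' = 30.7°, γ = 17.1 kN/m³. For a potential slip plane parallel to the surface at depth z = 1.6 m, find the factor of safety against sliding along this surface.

For an infinite slope with a slip plane parallel to the surface (no pore pressure): FS = [c' + γz cos²β tanφ'] / [γz sinβ cosβ].
γz = 17.1·1.6 = 27.36 kN/m²
Numerator = 7.6 + 27.36·cos²24.7°·tan30.7° = 7.6 + 27.36·0.8254·0.5938 = 21.009 kPa
Denominator = 27.36·sin24.7°·cos24.7° = 27.36·0.4179·0.9085 = 10.387 kPa
FS = 21.009 / 10.387 = 2.023

FS = 2.02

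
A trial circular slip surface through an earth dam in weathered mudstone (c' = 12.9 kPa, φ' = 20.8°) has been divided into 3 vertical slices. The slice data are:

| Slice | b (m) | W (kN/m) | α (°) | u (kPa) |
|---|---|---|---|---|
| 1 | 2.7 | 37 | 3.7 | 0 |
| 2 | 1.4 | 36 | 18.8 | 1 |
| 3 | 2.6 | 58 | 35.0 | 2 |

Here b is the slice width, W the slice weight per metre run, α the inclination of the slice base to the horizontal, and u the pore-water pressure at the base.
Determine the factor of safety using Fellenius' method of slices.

FS = 2.90

Ordinary method of slices: FS = Σ[c'·Δl_i + (W_i cosα_i − u_i·Δl_i)·tanφ'] / Σ W_i sinα_i, with Δl_i = b_i / cosα_i.
Slice 1: Δl = 2.7/cos3.7° = 2.706 m; N'_1 = 37·cos3.7° − 0·2.706 = 36.9; c'Δl = 34.90; W sinα = 2.4
Slice 2: Δl = 1.4/cos18.8° = 1.479 m; N'_2 = 36·cos18.8° − 1·1.479 = 32.6; c'Δl = 19.08; W sinα = 11.6
Slice 3: Δl = 2.6/cos35.0° = 3.174 m; N'_3 = 58·cos35.0° − 2·3.174 = 41.2; c'Δl = 40.94; W sinα = 33.3
Σc'Δl = 94.9 kN/m; ΣN' = 110.7 kN/m; ΣW sinα = 47.3 kN/m
Resisting = 94.9 + 110.7·tan20.8° = 94.9 + 42.0 = 137.0 kN/m
FS = 137.0 / 47.3 = 2.898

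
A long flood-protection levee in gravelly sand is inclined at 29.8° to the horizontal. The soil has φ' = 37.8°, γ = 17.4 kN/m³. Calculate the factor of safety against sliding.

FS = 1.35

For a dry cohesionless infinite slope the factor of safety is FS = tanφ' / tanβ.
FS = tan37.8° / tan29.8° = 0.7757 / 0.5727 = 1.354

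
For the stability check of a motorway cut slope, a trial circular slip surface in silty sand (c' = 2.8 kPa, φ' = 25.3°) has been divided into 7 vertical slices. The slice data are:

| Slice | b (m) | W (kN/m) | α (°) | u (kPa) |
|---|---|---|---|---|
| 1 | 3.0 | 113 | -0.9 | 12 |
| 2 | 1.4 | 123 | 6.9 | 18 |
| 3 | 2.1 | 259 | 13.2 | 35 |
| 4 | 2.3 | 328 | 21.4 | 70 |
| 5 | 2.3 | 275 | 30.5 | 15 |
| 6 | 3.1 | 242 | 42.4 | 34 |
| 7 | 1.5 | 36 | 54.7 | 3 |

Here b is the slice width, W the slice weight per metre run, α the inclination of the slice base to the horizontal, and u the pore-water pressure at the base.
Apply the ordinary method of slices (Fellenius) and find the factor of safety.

FS = 0.76

Ordinary method of slices: FS = Σ[c'·Δl_i + (W_i cosα_i − u_i·Δl_i)·tanφ'] / Σ W_i sinα_i, with Δl_i = b_i / cosα_i.
Slice 1: Δl = 3.0/cos(-0.9°) = 3.000 m; N'_1 = 113·cos(-0.9°) − 12·3.000 = 77.0; c'Δl = 8.40; W sinα = -1.8
Slice 2: Δl = 1.4/cos6.9° = 1.410 m; N'_2 = 123·cos6.9° − 18·1.410 = 96.7; c'Δl = 3.95; W sinα = 14.8
Slice 3: Δl = 2.1/cos13.2° = 2.157 m; N'_3 = 259·cos13.2° − 35·2.157 = 176.7; c'Δl = 6.04; W sinα = 59.1
Slice 4: Δl = 2.3/cos21.4° = 2.470 m; N'_4 = 328·cos21.4° − 70·2.470 = 132.5; c'Δl = 6.92; W sinα = 119.7
Slice 5: Δl = 2.3/cos30.5° = 2.669 m; N'_5 = 275·cos30.5° − 15·2.669 = 196.9; c'Δl = 7.47; W sinα = 139.6
Slice 6: Δl = 3.1/cos42.4° = 4.198 m; N'_6 = 242·cos42.4° − 34·4.198 = 36.0; c'Δl = 11.75; W sinα = 163.2
Slice 7: Δl = 1.5/cos54.7° = 2.596 m; N'_7 = 36·cos54.7° − 3·2.596 = 13.0; c'Δl = 7.27; W sinα = 29.4
Σc'Δl = 51.8 kN/m; ΣN' = 728.7 kN/m; ΣW sinα = 524.0 kN/m
Resisting = 51.8 + 728.7·tan25.3° = 51.8 + 344.5 = 396.3 kN/m
FS = 396.3 / 524.0 = 0.756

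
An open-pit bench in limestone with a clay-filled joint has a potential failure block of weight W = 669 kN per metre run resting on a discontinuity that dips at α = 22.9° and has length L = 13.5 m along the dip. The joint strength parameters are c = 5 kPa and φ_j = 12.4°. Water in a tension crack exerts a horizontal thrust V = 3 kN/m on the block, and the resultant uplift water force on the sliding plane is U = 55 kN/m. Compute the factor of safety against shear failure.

FS = 0.72

Resolving the block weight along and normal to the plane and applying the Mohr–Coulomb strength on the joint:
N' = W cosα − U − V sinα = 669·cos22.9° − 55 − 3·sin22.9° = 560.1 kN/m
Driving force T = W sinα + V cosα = 669·sin22.9° + 3·cos22.9° = 263.1 kN/m
Resisting force R = c·L + N'·tanφ_j = 5·13.5 + 560.1·tan12.4° = 67.5 + 123.1 = 190.6 kN/m
FS = R / T = 190.6 / 263.1 = 0.725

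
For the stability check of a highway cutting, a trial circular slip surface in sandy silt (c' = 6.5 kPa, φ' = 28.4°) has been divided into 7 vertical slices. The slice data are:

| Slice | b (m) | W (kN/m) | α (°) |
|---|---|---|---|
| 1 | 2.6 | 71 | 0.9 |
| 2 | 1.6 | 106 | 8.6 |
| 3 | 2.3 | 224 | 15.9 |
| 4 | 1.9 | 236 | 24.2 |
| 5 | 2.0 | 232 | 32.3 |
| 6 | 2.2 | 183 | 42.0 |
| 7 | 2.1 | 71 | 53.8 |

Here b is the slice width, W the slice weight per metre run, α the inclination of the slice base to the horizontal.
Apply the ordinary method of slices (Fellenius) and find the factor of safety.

Ordinary method of slices: FS = Σ[c'·Δl_i + (W_i cosα_i)·tanφ'] / Σ W_i sinα_i, with Δl_i = b_i / cosα_i.
Slice 1: Δl = 2.6/cos0.9° = 2.600 m; N'_1 = 71·cos0.9° = 71.0; c'Δl = 16.90; W sinα = 1.1
Slice 2: Δl = 1.6/cos8.6° = 1.618 m; N'_2 = 106·cos8.6° = 104.8; c'Δl = 10.52; W sinα = 15.9
Slice 3: Δl = 2.3/cos15.9° = 2.391 m; N'_3 = 224·cos15.9° = 215.4; c'Δl = 15.54; W sinα = 61.4
Slice 4: Δl = 1.9/cos24.2° = 2.083 m; N'_4 = 236·cos24.2° = 215.3; c'Δl = 13.54; W sinα = 96.7
Slice 5: Δl = 2.0/cos32.3° = 2.366 m; N'_5 = 232·cos32.3° = 196.1; c'Δl = 15.38; W sinα = 124.0
Slice 6: Δl = 2.2/cos42.0° = 2.960 m; N'_6 = 183·cos42.0° = 136.0; c'Δl = 19.24; W sinα = 122.5
Slice 7: Δl = 2.1/cos53.8° = 3.556 m; N'_7 = 71·cos53.8° = 41.9; c'Δl = 23.11; W sinα = 57.3
Σc'Δl = 114.2 kN/m; ΣN' = 980.5 kN/m; ΣW sinα = 478.8 kN/m
Resisting = 114.2 + 980.5·tan28.4° = 114.2 + 530.2 = 644.4 kN/m
FS = 644.4 / 478.8 = 1.346

FS = 1.35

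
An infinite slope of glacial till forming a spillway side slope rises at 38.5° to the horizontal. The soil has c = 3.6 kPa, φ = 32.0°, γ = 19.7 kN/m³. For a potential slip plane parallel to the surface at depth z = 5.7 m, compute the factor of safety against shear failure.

For an infinite slope with a slip plane parallel to the surface (no pore pressure): FS = [c + γz cos²β tanφ] / [γz sinβ cosβ].
γz = 19.7·5.7 = 112.29 kN/m²
Numerator = 3.6 + 112.29·cos²38.5°·tan32.0° = 3.6 + 112.29·0.6125·0.6249 = 46.575 kPa
Denominator = 112.29·sin38.5°·cos38.5° = 112.29·0.6225·0.7826 = 54.706 kPa
FS = 46.575 / 54.706 = 0.851

FS = 0.85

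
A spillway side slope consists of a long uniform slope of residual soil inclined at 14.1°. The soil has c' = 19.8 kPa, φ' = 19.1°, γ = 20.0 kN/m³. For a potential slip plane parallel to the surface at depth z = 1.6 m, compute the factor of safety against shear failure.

FS = 4.00

For an infinite slope with a slip plane parallel to the surface (no pore pressure): FS = [c' + γz cos²β tanφ'] / [γz sinβ cosβ].
γz = 20.0·1.6 = 32.00 kN/m²
Numerator = 19.8 + 32.00·cos²14.1°·tan19.1° = 19.8 + 32.00·0.9407·0.3463 = 30.223 kPa
Denominator = 32.00·sin14.1°·cos14.1° = 32.00·0.2436·0.9699 = 7.561 kPa
FS = 30.223 / 7.561 = 3.997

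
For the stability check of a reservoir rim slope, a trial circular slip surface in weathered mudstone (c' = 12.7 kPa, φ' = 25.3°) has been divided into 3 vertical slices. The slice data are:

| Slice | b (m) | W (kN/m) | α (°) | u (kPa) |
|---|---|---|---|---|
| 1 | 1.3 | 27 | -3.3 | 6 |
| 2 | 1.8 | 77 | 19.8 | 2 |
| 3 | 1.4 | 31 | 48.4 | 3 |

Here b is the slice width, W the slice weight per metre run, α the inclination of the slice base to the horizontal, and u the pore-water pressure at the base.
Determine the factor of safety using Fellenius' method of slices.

FS = 2.43

Ordinary method of slices: FS = Σ[c'·Δl_i + (W_i cosα_i − u_i·Δl_i)·tanφ'] / Σ W_i sinα_i, with Δl_i = b_i / cosα_i.
Slice 1: Δl = 1.3/cos(-3.3°) = 1.302 m; N'_1 = 27·cos(-3.3°) − 6·1.302 = 19.1; c'Δl = 16.54; W sinα = -1.6
Slice 2: Δl = 1.8/cos19.8° = 1.913 m; N'_2 = 77·cos19.8° − 2·1.913 = 68.6; c'Δl = 24.30; W sinα = 26.1
Slice 3: Δl = 1.4/cos48.4° = 2.109 m; N'_3 = 31·cos48.4° − 3·2.109 = 14.3; c'Δl = 26.78; W sinα = 23.2
Σc'Δl = 67.6 kN/m; ΣN' = 102.0 kN/m; ΣW sinα = 47.7 kN/m
Resisting = 67.6 + 102.0·tan25.3° = 67.6 + 48.2 = 115.8 kN/m
FS = 115.8 / 47.7 = 2.428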